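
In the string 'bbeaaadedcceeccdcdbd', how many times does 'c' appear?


Scanning 'bbeaaadedcceeccdcdbd' for 'c':
  Position 9: 'c' -> MATCH (count: 1)
  Position 10: 'c' -> MATCH (count: 2)
  Position 13: 'c' -> MATCH (count: 3)
  Position 14: 'c' -> MATCH (count: 4)
  Position 16: 'c' -> MATCH (count: 5)
Total occurrences of 'c': 5

5


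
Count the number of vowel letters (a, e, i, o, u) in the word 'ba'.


Scanning each character of 'ba':
  Position 1: 'b' -> consonant (running count: 0)
  Position 2: 'a' -> vowel (running count: 1)
Total vowels: 1

1


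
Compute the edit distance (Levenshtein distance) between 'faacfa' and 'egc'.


Building DP table for s1='faacfa' (len 6) and s2='egc' (len 3):
       e  g  c
    0  1  2  3
  f 1  1  2  3
  a 2  2  2  3
  a 3  3  3  3
  c 4  4  4  3
  f 5  5  5  4
  a 6  6  6  5
Edit distance = dp[6][3] = 5

5


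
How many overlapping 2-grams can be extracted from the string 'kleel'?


String 'kleel' has length L = 5.
Number of overlapping n-grams = L - n + 1
Substituting: 5 - 2 + 1 = 4

4


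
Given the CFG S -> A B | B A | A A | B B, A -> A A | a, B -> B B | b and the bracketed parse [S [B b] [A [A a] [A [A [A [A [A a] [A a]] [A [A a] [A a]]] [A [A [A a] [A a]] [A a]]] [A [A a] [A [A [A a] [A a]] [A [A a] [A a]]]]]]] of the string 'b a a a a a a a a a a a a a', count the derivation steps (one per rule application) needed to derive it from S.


Every bracketed nonterminal node [X ...] in the tree is produced by exactly one rule application.
Reading the tree off as a leftmost derivation:
  Step 1: S  =>  B A   (applied S -> B A)
  Step 2: B A  =>  b A   (applied B -> b)
  Step 3: b A  =>  b A A   (applied A -> A A)
  Step 4: b A A  =>  b a A   (applied A -> a)
  Step 5: b a A  =>  b a A A   (applied A -> A A)
  Step 6: b a A A  =>  b a A A A   (applied A -> A A)
  Step 7: b a A A A  =>  b a A A A A   (applied A -> A A)
  Step 8: b a A A A A  =>  b a A A A A A   (applied A -> A A)
  Step 9: b a A A A A A  =>  b a a A A A A   (applied A -> a)
  Step 10: b a a A A A A  =>  b a a a A A A   (applied A -> a)
  Step 11: b a a a A A A  =>  b a a a A A A A   (applied A -> A A)
  Step 12: b a a a A A A A  =>  b a a a a A A A   (applied A -> a)
  Step 13: b a a a a A A A  =>  b a a a a a A A   (applied A -> a)
  Step 14: b a a a a a A A  =>  b a a a a a A A A   (applied A -> A A)
  Step 15: b a a a a a A A A  =>  b a a a a a A A A A   (applied A -> A A)
  Step 16: b a a a a a A A A A  =>  b a a a a a a A A A   (applied A -> a)
  Step 17: b a a a a a a A A A  =>  b a a a a a a a A A   (applied A -> a)
  Step 18: b a a a a a a a A A  =>  b a a a a a a a a A   (applied A -> a)
  Step 19: b a a a a a a a a A  =>  b a a a a a a a a A A   (applied A -> A A)
  Step 20: b a a a a a a a a A A  =>  b a a a a a a a a a A   (applied A -> a)
  Step 21: b a a a a a a a a a A  =>  b a a a a a a a a a A A   (applied A -> A A)
  Step 22: b a a a a a a a a a A A  =>  b a a a a a a a a a A A A   (applied A -> A A)
  Step 23: b a a a a a a a a a A A A  =>  b a a a a a a a a a a A A   (applied A -> a)
  Step 24: b a a a a a a a a a a A A  =>  b a a a a a a a a a a a A   (applied A -> a)
  Step 25: b a a a a a a a a a a a A  =>  b a a a a a a a a a a a A A   (applied A -> A A)
  Step 26: b a a a a a a a a a a a A A  =>  b a a a a a a a a a a a a A   (applied A -> a)
  Step 27: b a a a a a a a a a a a a A  =>  b a a a a a a a a a a a a a   (applied A -> a)
Final yield: b a a a a a a a a a a a a a
Total rewrite steps: 27

27


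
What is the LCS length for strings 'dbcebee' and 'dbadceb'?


DP table for LCS of 'dbcebee' and 'dbadceb':
       d  b  a  d  c  e  b
    0  0  0  0  0  0  0  0
  d 0  1  1  1  1  1  1  1
  b 0  1  2  2  2  2  2  2
  c 0  1  2  2  2  3  3  3
  e 0  1  2  2  2  3  4  4
  b 0  1  2  2  2  3  4  5
  e 0  1  2  2  2  3  4  5
  e 0  1  2  2  2  3  4  5
LCS: 'dbceb'
LCS length = 5

5


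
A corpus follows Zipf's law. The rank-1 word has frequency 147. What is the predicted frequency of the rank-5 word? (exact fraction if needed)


Zipf's law: freq(rank) = f1 / rank
f1 = 147, rank = 5
freq = 147 / 5
GCD(147, 5) = 1
Simplified: 147/5

147/5


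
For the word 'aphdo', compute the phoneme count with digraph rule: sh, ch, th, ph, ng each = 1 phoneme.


Parsing 'aphdo' greedily, digraphs first:
  'a' -> vowel phoneme (phonemes so far: 1)
  'ph' -> digraph (1 consonant phoneme) (phonemes so far: 2)
  'd' -> consonant phoneme (phonemes so far: 3)
  'o' -> vowel phoneme (phonemes so far: 4)
Total phonemes: 4

4


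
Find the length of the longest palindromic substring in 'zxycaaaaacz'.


Scanning 'zxycaaaaacz' for palindromic substrings.
Substring at positions 3-9: 'caaaaac'.
Check: reverse('caaaaac') = 'caaaaac' -> palindrome confirmed.
Neighbouring characters ('y' / 'z') break symmetry, so it cannot extend further.
No longer palindromic substring exists; longest length = 7

7


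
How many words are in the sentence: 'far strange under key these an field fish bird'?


Counting words by splitting on spaces:
  Word 1: 'far'
  Word 2: 'strange'
  Word 3: 'under'
  Word 4: 'key'
  Word 5: 'these'
  Word 6: 'an'
  Word 7: 'field'
  Word 8: 'fish'
  Word 9: 'bird'
Total words: 9

9


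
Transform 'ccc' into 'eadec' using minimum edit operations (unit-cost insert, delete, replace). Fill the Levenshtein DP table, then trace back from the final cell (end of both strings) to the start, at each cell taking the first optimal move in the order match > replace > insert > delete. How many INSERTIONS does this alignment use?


Edit distance = 4. Backtracking from cell (3, 5) with preference match > replace > insert > delete,
then listing the resulting alignment 'ccc' -> 'eadec' left to right:
  Step 1: insert 'e' [insertion #1]
  Step 2: insert 'a' [insertion #2]
  Step 3: replace c->d
  Step 4: replace c->e
  Step 5: keep 'c'
Total insertions: 2

2


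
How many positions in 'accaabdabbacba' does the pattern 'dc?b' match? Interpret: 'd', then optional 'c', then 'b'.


Pattern: dc?b means 'd', then optional 'c', then 'b'.
Scanning 'accaabdabbacba' position-by-position:
  Pos 0: window 'acc' -> no
  Pos 1: window 'cca' -> no
  Pos 2: window 'caa' -> no
  Pos 3: window 'aab' -> no
  Pos 4: window 'abd' -> no
  Pos 5: window 'bda' -> no
  Pos 6: window 'dab' -> no
  Pos 7: window 'abb' -> no
  Pos 8: window 'bba' -> no
  Pos 9: window 'bac' -> no
  Pos 10: window 'acb' -> no
  Pos 11: window 'cba' -> no
  Pos 12: window 'ba' -> no
  Pos 13: window 'a' -> no
Total matches: 0

0


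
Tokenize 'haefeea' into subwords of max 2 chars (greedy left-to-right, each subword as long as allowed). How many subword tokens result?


'haefeea' has 7 characters.
Chunking with max size 2:
  Chunk 1: 'ha' (positions 0-1)
  Chunk 2: 'ef' (positions 2-3)
  Chunk 3: 'ee' (positions 4-5)
  Chunk 4: 'a' (positions 6-6)
Total chunks: ceil(7 / 2) = 4

4


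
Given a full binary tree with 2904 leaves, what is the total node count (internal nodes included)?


Leaf nodes (terminals): 2904
Internal nodes = n - 1 = 2904 - 1 = 2903
Total = leaves + internal = 2904 + 2903 = 5807

5807


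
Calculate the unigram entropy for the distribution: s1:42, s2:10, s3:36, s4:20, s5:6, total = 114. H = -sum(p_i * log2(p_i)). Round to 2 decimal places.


Computing entropy H = -sum(p_i * log2(p_i)):
  s1: p = 42/114 = 0.3684, -p*log2(p) = 0.5307
  s2: p = 10/114 = 0.0877, -p*log2(p) = 0.3080
  s3: p = 36/114 = 0.3158, -p*log2(p) = 0.5251
  s4: p = 20/114 = 0.1754, -p*log2(p) = 0.4405
  s5: p = 6/114 = 0.0526, -p*log2(p) = 0.2236
H = sum of terms = 2.0279
Rounded to 2 decimals: 2.03

2.03


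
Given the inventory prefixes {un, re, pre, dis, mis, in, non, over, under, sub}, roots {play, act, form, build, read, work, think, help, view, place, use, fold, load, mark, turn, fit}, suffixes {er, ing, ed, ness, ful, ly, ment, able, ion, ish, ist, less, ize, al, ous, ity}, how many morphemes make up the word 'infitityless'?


Segmenting 'infitityless' against the inventory:
  'in' -> prefix (morpheme 1)
  'fit' -> root (morpheme 2)
  'ity' -> suffix (morpheme 3)
  'less' -> suffix (morpheme 4)
Total morphemes: 4

4


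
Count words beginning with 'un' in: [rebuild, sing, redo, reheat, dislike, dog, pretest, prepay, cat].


Checking each word for prefix 'un':
  'rebuild' -> no (count: 0)
  'sing' -> no (count: 0)
  'redo' -> no (count: 0)
  'reheat' -> no (count: 0)
  'dislike' -> no (count: 0)
  'dog' -> no (count: 0)
  'pretest' -> no (count: 0)
  'prepay' -> no (count: 0)
  'cat' -> no (count: 0)
Total with prefix 'un': 0

0


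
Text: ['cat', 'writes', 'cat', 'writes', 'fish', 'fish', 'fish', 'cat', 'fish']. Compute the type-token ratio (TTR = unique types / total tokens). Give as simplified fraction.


Tokens: 9
Unique types: ('cat', 'fish', 'writes') = 3
TTR = 3/9
Simplify: divide both by 3 -> 1/3
TTR = 1/3

1/3


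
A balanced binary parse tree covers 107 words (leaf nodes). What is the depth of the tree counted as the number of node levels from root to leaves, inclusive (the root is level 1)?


In a balanced binary tree with n leaves the deepest leaf is ceil(log2(n)) edges below the root,
so counting node levels inclusive of root and leaves gives ceil(log2(n)) + 1 levels.
log2(107) = 6.7415
ceil(6.7415) = 7
levels = 7 + 1 = 8

8


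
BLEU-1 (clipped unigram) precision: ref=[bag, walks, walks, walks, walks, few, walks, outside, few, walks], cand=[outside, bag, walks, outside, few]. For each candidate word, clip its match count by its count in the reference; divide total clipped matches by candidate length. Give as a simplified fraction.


Reference word counts: {'bag': 1, 'few': 2, 'outside': 1, 'walks': 6}
Checking each candidate word (with clipping):
  'outside' -> in reference (ref count 1, used 1/1) -> match (matches: 1)
  'bag' -> in reference (ref count 1, used 1/1) -> match (matches: 2)
  'walks' -> in reference (ref count 6, used 1/6) -> match (matches: 3)
  'outside' -> ref count 1 already used up (1/1) -> clipped, no match (matches: 3)
  'few' -> in reference (ref count 2, used 1/2) -> match (matches: 4)
Clipped matches: 4, Candidate length: 5
Precision = 4/5

4/5


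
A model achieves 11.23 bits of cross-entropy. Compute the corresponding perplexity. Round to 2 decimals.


Perplexity formula: PP = 2^H
H = 11.23
PP = 2^11.23
Decompose: 2^11.23 = 2^11 * 2^0.23
2^11 = 2048, 2^0.23 ~ 1.1728349
PP ~ 2048 * 1.1728349 = 2401.9658752
Rounded to 2 decimals: 2401.97

2401.97


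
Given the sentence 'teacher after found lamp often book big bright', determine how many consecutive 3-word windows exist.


Word trigrams from [8] words:
  Trigram 1: (teacher after found)
  Trigram 2: (after found lamp)
  Trigram 3: (found lamp often)
  Trigram 4: (lamp often book)
  Trigram 5: (often book big)
  Trigram 6: (book big bright)
Total word trigrams: 8 - 2 = 6

6


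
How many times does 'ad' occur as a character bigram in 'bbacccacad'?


Scanning 'bbacccacad' for bigram 'ad':
  Position 0: 'bb' -> no
  Position 1: 'ba' -> no
  Position 2: 'ac' -> no
  Position 3: 'cc' -> no
  Position 4: 'cc' -> no
  Position 5: 'ca' -> no
  Position 6: 'ac' -> no
  Position 7: 'ca' -> no
  Position 8: 'ad' -> MATCH
Total matches: 1

1


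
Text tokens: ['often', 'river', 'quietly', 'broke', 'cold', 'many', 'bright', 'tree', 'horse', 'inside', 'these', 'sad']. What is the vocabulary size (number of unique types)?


Listing all tokens and tracking unique types:
  Token 1: 'often' -> NEW (unique so far: 1)
  Token 2: 'river' -> NEW (unique so far: 2)
  Token 3: 'quietly' -> NEW (unique so far: 3)
  Token 4: 'broke' -> NEW (unique so far: 4)
  Token 5: 'cold' -> NEW (unique so far: 5)
  Token 6: 'many' -> NEW (unique so far: 6)
  Token 7: 'bright' -> NEW (unique so far: 7)
  Token 8: 'tree' -> NEW (unique so far: 8)
  Token 9: 'horse' -> NEW (unique so far: 9)
  Token 10: 'inside' -> NEW (unique so far: 10)
  Token 11: 'these' -> NEW (unique so far: 11)
  Token 12: 'sad' -> NEW (unique so far: 12)
Unique types: ('bright', 'broke', 'cold', 'horse', 'inside', 'many', 'often', 'quietly', 'river', 'sad', 'these', 'tree')
Vocabulary size: 12

12


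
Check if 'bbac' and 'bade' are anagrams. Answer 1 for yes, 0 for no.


Sort characters of 'bbac': 'abbc'
Sort characters of 'bade': 'abde'
Sorted forms differ -> they are NOT anagrams
Result: 0

0


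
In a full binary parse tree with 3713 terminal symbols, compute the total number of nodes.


Leaf nodes (terminals): 3713
Internal nodes = n - 1 = 3713 - 1 = 3712
Total = leaves + internal = 3713 + 3712 = 7425

7425


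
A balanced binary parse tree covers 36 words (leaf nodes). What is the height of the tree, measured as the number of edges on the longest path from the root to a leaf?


In a balanced binary tree with n leaves the deepest leaf is ceil(log2(n)) edges below the root.
log2(36) = 5.1699
ceil(5.1699) = 6
height (edges) = 6

6


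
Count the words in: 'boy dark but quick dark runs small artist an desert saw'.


Counting words by splitting on spaces:
  Word 1: 'boy'
  Word 2: 'dark'
  Word 3: 'but'
  Word 4: 'quick'
  Word 5: 'dark'
  Word 6: 'runs'
  Word 7: 'small'
  Word 8: 'artist'
  Word 9: 'an'
  Word 10: 'desert'
  Word 11: 'saw'
Total words: 11

11


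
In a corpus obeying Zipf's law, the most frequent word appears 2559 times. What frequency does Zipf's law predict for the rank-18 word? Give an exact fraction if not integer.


Zipf's law: freq(rank) = f1 / rank
f1 = 2559, rank = 18
freq = 2559 / 18
GCD(2559, 18) = 3
Simplified: 853/6

853/6


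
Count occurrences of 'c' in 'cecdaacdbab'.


Scanning 'cecdaacdbab' for 'c':
  Position 0: 'c' -> MATCH (count: 1)
  Position 2: 'c' -> MATCH (count: 2)
  Position 6: 'c' -> MATCH (count: 3)
Total occurrences of 'c': 3

3


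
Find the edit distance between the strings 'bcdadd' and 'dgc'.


Building DP table for s1='bcdadd' (len 6) and s2='dgc' (len 3):
       d  g  c
    0  1  2  3
  b 1  1  2  3
  c 2  2  2  2
  d 3  2  3  3
  a 4  3  3  4
  d 5  4  4  4
  d 6  5  5  5
Edit distance = dp[6][3] = 5

5


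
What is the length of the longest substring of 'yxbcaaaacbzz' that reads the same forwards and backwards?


Scanning 'yxbcaaaacbzz' for palindromic substrings.
Substring at positions 2-9: 'bcaaaacb'.
Check: reverse('bcaaaacb') = 'bcaaaacb' -> palindrome confirmed.
Neighbouring characters ('x' / 'z') break symmetry, so it cannot extend further.
No longer palindromic substring exists; longest length = 8

8


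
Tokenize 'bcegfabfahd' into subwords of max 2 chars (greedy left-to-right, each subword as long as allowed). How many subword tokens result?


'bcegfabfahd' has 11 characters.
Chunking with max size 2:
  Chunk 1: 'bc' (positions 0-1)
  Chunk 2: 'eg' (positions 2-3)
  Chunk 3: 'fa' (positions 4-5)
  Chunk 4: 'bf' (positions 6-7)
  Chunk 5: 'ah' (positions 8-9)
  Chunk 6: 'd' (positions 10-10)
Total chunks: ceil(11 / 2) = 6

6


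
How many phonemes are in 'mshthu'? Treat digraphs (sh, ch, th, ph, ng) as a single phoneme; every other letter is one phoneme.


Parsing 'mshthu' greedily, digraphs first:
  'm' -> consonant phoneme (phonemes so far: 1)
  'sh' -> digraph (1 consonant phoneme) (phonemes so far: 2)
  'th' -> digraph (1 consonant phoneme) (phonemes so far: 3)
  'u' -> vowel phoneme (phonemes so far: 4)
Total phonemes: 4

4


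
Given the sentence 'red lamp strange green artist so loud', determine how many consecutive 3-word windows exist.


Word trigrams from [7] words:
  Trigram 1: (red lamp strange)
  Trigram 2: (lamp strange green)
  Trigram 3: (strange green artist)
  Trigram 4: (green artist so)
  Trigram 5: (artist so loud)
Total word trigrams: 7 - 2 = 5

5


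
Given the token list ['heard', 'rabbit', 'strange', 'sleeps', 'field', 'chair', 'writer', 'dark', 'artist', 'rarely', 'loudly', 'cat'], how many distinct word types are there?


Listing all tokens and tracking unique types:
  Token 1: 'heard' -> NEW (unique so far: 1)
  Token 2: 'rabbit' -> NEW (unique so far: 2)
  Token 3: 'strange' -> NEW (unique so far: 3)
  Token 4: 'sleeps' -> NEW (unique so far: 4)
  Token 5: 'field' -> NEW (unique so far: 5)
  Token 6: 'chair' -> NEW (unique so far: 6)
  Token 7: 'writer' -> NEW (unique so far: 7)
  Token 8: 'dark' -> NEW (unique so far: 8)
  Token 9: 'artist' -> NEW (unique so far: 9)
  Token 10: 'rarely' -> NEW (unique so far: 10)
  Token 11: 'loudly' -> NEW (unique so far: 11)
  Token 12: 'cat' -> NEW (unique so far: 12)
Unique types: ('artist', 'cat', 'chair', 'dark', 'field', 'heard', 'loudly', 'rabbit', 'rarely', 'sleeps', 'strange', 'writer')
Vocabulary size: 12

12


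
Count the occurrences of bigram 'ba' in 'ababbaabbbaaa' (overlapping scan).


Scanning 'ababbaabbbaaa' for bigram 'ba':
  Position 0: 'ab' -> no
  Position 1: 'ba' -> MATCH
  Position 2: 'ab' -> no
  Position 3: 'bb' -> no
  Position 4: 'ba' -> MATCH
  Position 5: 'aa' -> no
  Position 6: 'ab' -> no
  Position 7: 'bb' -> no
  Position 8: 'bb' -> no
  Position 9: 'ba' -> MATCH
  Position 10: 'aa' -> no
  Position 11: 'aa' -> no
Total matches: 3

3


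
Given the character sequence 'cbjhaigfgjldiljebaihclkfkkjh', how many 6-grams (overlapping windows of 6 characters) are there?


String 'cbjhaigfgjldiljebaihclkfkkjh' has length L = 28.
Number of overlapping n-grams = L - n + 1
Substituting: 28 - 6 + 1 = 23

23


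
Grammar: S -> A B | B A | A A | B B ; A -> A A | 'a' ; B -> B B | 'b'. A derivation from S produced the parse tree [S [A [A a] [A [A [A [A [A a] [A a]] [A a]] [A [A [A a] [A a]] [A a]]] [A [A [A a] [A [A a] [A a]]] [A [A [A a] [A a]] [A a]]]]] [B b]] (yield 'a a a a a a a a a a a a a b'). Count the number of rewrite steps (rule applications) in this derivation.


Every bracketed nonterminal node [X ...] in the tree is produced by exactly one rule application.
Reading the tree off as a leftmost derivation:
  Step 1: S  =>  A B   (applied S -> A B)
  Step 2: A B  =>  A A B   (applied A -> A A)
  Step 3: A A B  =>  a A B   (applied A -> a)
  Step 4: a A B  =>  a A A B   (applied A -> A A)
  Step 5: a A A B  =>  a A A A B   (applied A -> A A)
  Step 6: a A A A B  =>  a A A A A B   (applied A -> A A)
  Step 7: a A A A A B  =>  a A A A A A B   (applied A -> A A)
  Step 8: a A A A A A B  =>  a a A A A A B   (applied A -> a)
  Step 9: a a A A A A B  =>  a a a A A A B   (applied A -> a)
  Step 10: a a a A A A B  =>  a a a a A A B   (applied A -> a)
  Step 11: a a a a A A B  =>  a a a a A A A B   (applied A -> A A)
  Step 12: a a a a A A A B  =>  a a a a A A A A B   (applied A -> A A)
  Step 13: a a a a A A A A B  =>  a a a a a A A A B   (applied A -> a)
  Step 14: a a a a a A A A B  =>  a a a a a a A A B   (applied A -> a)
  Step 15: a a a a a a A A B  =>  a a a a a a a A B   (applied A -> a)
  Step 16: a a a a a a a A B  =>  a a a a a a a A A B   (applied A -> A A)
  Step 17: a a a a a a a A A B  =>  a a a a a a a A A A B   (applied A -> A A)
  Step 18: a a a a a a a A A A B  =>  a a a a a a a a A A B   (applied A -> a)
  Step 19: a a a a a a a a A A B  =>  a a a a a a a a A A A B   (applied A -> A A)
  Step 20: a a a a a a a a A A A B  =>  a a a a a a a a a A A B   (applied A -> a)
  Step 21: a a a a a a a a a A A B  =>  a a a a a a a a a a A B   (applied A -> a)
  Step 22: a a a a a a a a a a A B  =>  a a a a a a a a a a A A B   (applied A -> A A)
  Step 23: a a a a a a a a a a A A B  =>  a a a a a a a a a a A A A B   (applied A -> A A)
  Step 24: a a a a a a a a a a A A A B  =>  a a a a a a a a a a a A A B   (applied A -> a)
  Step 25: a a a a a a a a a a a A A B  =>  a a a a a a a a a a a a A B   (applied A -> a)
  Step 26: a a a a a a a a a a a a A B  =>  a a a a a a a a a a a a a B   (applied A -> a)
  Step 27: a a a a a a a a a a a a a B  =>  a a a a a a a a a a a a a b   (applied B -> b)
Final yield: a a a a a a a a a a a a a b
Total rewrite steps: 27

27


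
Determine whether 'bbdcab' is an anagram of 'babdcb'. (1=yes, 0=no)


Sort characters of 'bbdcab': 'abbbcd'
Sort characters of 'babdcb': 'abbbcd'
Sorted forms match -> they ARE anagrams
Result: 1

1


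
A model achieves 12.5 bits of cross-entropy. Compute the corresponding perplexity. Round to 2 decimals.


Perplexity formula: PP = 2^H
H = 12.5
PP = 2^12.5
Decompose: 2^12.5 = 2^12 * 2^0.5 = 2^12 * sqrt(2)
2^12 = 4096, sqrt(2) ~ 1.4142136
PP ~ 4096 * 1.4142136 = 5792.6189056
Rounded to 2 decimals: 5792.62

5792.62


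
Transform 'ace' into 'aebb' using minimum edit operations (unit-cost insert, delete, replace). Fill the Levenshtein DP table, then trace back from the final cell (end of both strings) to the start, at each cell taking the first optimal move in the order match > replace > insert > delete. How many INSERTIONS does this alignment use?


Edit distance = 3. Backtracking from cell (3, 4) with preference match > replace > insert > delete,
then listing the resulting alignment 'ace' -> 'aebb' left to right:
  Step 1: keep 'a'
  Step 2: insert 'e' [insertion #1]
  Step 3: replace c->b
  Step 4: replace e->b
Total insertions: 1

1


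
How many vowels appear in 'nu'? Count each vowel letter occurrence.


Scanning each character of 'nu':
  Position 1: 'n' -> consonant (running count: 0)
  Position 2: 'u' -> vowel (running count: 1)
Total vowels: 1

1


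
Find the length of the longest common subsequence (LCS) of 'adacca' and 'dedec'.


DP table for LCS of 'adacca' and 'dedec':
       d  e  d  e  c
    0  0  0  0  0  0
  a 0  0  0  0  0  0
  d 0  1  1  1  1  1
  a 0  1  1  1  1  1
  c 0  1  1  1  1  2
  c 0  1  1  1  1  2
  a 0  1  1  1  1  2
LCS: 'dc'
LCS length = 2

2


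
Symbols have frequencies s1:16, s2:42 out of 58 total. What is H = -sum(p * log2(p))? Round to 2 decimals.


Computing entropy H = -sum(p_i * log2(p_i)):
  s1: p = 16/58 = 0.2759, -p*log2(p) = 0.5125
  s2: p = 42/58 = 0.7241, -p*log2(p) = 0.3372
H = sum of terms = 0.8497
Rounded to 2 decimals: 0.85

0.85


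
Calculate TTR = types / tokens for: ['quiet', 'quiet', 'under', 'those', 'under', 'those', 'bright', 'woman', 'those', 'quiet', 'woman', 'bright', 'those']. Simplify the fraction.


Tokens: 13
Unique types: ('bright', 'quiet', 'those', 'under', 'woman') = 5
TTR = 5/13
Already in lowest terms.

5/13


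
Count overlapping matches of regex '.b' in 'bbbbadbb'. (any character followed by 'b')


Pattern: .b means any character followed by 'b'.
Scanning 'bbbbadbb' position-by-position:
  Pos 0: window 'bb' -> MATCH
  Pos 1: window 'bb' -> MATCH
  Pos 2: window 'bb' -> MATCH
  Pos 3: window 'ba' -> no
  Pos 4: window 'ad' -> no
  Pos 5: window 'db' -> MATCH
  Pos 6: window 'bb' -> MATCH
  Pos 7: window 'b' -> no
Total matches: 5

5


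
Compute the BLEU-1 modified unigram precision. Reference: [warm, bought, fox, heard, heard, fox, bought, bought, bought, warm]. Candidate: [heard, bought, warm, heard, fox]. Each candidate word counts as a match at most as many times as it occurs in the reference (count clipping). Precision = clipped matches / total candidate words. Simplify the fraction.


Reference word counts: {'bought': 4, 'fox': 2, 'heard': 2, 'warm': 2}
Checking each candidate word (with clipping):
  'heard' -> in reference (ref count 2, used 1/2) -> match (matches: 1)
  'bought' -> in reference (ref count 4, used 1/4) -> match (matches: 2)
  'warm' -> in reference (ref count 2, used 1/2) -> match (matches: 3)
  'heard' -> in reference (ref count 2, used 2/2) -> match (matches: 4)
  'fox' -> in reference (ref count 2, used 1/2) -> match (matches: 5)
Clipped matches: 5, Candidate length: 5
Precision = 5/5 = 1

1


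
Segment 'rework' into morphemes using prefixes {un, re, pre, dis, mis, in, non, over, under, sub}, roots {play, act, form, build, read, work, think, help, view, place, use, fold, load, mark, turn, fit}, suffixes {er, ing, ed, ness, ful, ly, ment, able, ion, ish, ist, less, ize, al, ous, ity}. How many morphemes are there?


Segmenting 'rework' against the inventory:
  're' -> prefix (morpheme 1)
  'work' -> root (morpheme 2)
Total morphemes: 2

2


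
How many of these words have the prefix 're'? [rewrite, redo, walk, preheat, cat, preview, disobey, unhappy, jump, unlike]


Checking each word for prefix 're':
  'rewrite' -> YES, starts with 're' (count: 1)
  'redo' -> YES, starts with 're' (count: 2)
  'walk' -> no (count: 2)
  'preheat' -> no (count: 2)
  'cat' -> no (count: 2)
  'preview' -> no (count: 2)
  'disobey' -> no (count: 2)
  'unhappy' -> no (count: 2)
  'jump' -> no (count: 2)
  'unlike' -> no (count: 2)
Total with prefix 're': 2

2


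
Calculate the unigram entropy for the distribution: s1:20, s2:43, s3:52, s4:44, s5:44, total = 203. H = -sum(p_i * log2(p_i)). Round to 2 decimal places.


Computing entropy H = -sum(p_i * log2(p_i)):
  s1: p = 20/203 = 0.0985, -p*log2(p) = 0.3294
  s2: p = 43/203 = 0.2118, -p*log2(p) = 0.4743
  s3: p = 52/203 = 0.2562, -p*log2(p) = 0.5033
  s4: p = 44/203 = 0.2167, -p*log2(p) = 0.4781
  s5: p = 44/203 = 0.2167, -p*log2(p) = 0.4781
H = sum of terms = 2.2632
Rounded to 2 decimals: 2.26

2.26


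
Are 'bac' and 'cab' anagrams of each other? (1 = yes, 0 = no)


Sort characters of 'bac': 'abc'
Sort characters of 'cab': 'abc'
Sorted forms match -> they ARE anagrams
Result: 1

1


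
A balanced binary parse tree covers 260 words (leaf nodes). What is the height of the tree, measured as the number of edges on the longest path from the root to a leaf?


In a balanced binary tree with n leaves the deepest leaf is ceil(log2(n)) edges below the root.
log2(260) = 8.0224
ceil(8.0224) = 9
height (edges) = 9

9


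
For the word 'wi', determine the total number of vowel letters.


Scanning each character of 'wi':
  Position 1: 'w' -> consonant (running count: 0)
  Position 2: 'i' -> vowel (running count: 1)
Total vowels: 1

1


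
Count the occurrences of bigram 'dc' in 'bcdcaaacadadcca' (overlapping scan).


Scanning 'bcdcaaacadadcca' for bigram 'dc':
  Position 0: 'bc' -> no
  Position 1: 'cd' -> no
  Position 2: 'dc' -> MATCH
  Position 3: 'ca' -> no
  Position 4: 'aa' -> no
  Position 5: 'aa' -> no
  Position 6: 'ac' -> no
  Position 7: 'ca' -> no
  Position 8: 'ad' -> no
  Position 9: 'da' -> no
  Position 10: 'ad' -> no
  Position 11: 'dc' -> MATCH
  Position 12: 'cc' -> no
  Position 13: 'ca' -> no
Total matches: 2

2


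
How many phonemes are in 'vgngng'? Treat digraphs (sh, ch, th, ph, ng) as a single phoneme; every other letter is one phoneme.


Parsing 'vgngng' greedily, digraphs first:
  'v' -> consonant phoneme (phonemes so far: 1)
  'g' -> consonant phoneme (phonemes so far: 2)
  'ng' -> digraph (1 consonant phoneme) (phonemes so far: 3)
  'ng' -> digraph (1 consonant phoneme) (phonemes so far: 4)
Total phonemes: 4

4


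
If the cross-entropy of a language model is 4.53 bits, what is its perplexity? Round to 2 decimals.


Perplexity formula: PP = 2^H
H = 4.53
PP = 2^4.53
Decompose: 2^4.53 = 2^4 * 2^0.53
2^4 = 16, 2^0.53 ~ 1.4439292
PP ~ 16 * 1.4439292 = 23.1028672
Rounded to 2 decimals: 23.10

23.10


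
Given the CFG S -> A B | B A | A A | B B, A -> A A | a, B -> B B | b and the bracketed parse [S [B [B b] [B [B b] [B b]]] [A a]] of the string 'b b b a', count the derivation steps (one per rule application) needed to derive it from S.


Every bracketed nonterminal node [X ...] in the tree is produced by exactly one rule application.
Reading the tree off as a leftmost derivation:
  Step 1: S  =>  B A   (applied S -> B A)
  Step 2: B A  =>  B B A   (applied B -> B B)
  Step 3: B B A  =>  b B A   (applied B -> b)
  Step 4: b B A  =>  b B B A   (applied B -> B B)
  Step 5: b B B A  =>  b b B A   (applied B -> b)
  Step 6: b b B A  =>  b b b A   (applied B -> b)
  Step 7: b b b A  =>  b b b a   (applied A -> a)
Final yield: b b b a
Total rewrite steps: 7

7


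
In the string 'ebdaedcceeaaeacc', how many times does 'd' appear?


Scanning 'ebdaedcceeaaeacc' for 'd':
  Position 2: 'd' -> MATCH (count: 1)
  Position 5: 'd' -> MATCH (count: 2)
Total occurrences of 'd': 2

2


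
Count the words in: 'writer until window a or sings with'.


Counting words by splitting on spaces:
  Word 1: 'writer'
  Word 2: 'until'
  Word 3: 'window'
  Word 4: 'a'
  Word 5: 'or'
  Word 6: 'sings'
  Word 7: 'with'
Total words: 7

7


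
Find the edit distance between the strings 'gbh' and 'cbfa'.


Building DP table for s1='gbh' (len 3) and s2='cbfa' (len 4):
       c  b  f  a
    0  1  2  3  4
  g 1  1  2  3  4
  b 2  2  1  2  3
  h 3  3  2  2  3
Edit distance = dp[3][4] = 3

3


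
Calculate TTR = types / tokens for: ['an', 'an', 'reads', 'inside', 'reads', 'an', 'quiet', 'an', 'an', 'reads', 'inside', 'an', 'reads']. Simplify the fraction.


Tokens: 13
Unique types: ('an', 'inside', 'quiet', 'reads') = 4
TTR = 4/13
Already in lowest terms.

4/13


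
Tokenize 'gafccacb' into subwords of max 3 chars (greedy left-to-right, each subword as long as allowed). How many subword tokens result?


'gafccacb' has 8 characters.
Chunking with max size 3:
  Chunk 1: 'gaf' (positions 0-2)
  Chunk 2: 'cca' (positions 3-5)
  Chunk 3: 'cb' (positions 6-7)
Total chunks: ceil(8 / 3) = 3

3


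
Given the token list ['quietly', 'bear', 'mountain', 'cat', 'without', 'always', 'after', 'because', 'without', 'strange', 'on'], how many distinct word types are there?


Listing all tokens and tracking unique types:
  Token 1: 'quietly' -> NEW (unique so far: 1)
  Token 2: 'bear' -> NEW (unique so far: 2)
  Token 3: 'mountain' -> NEW (unique so far: 3)
  Token 4: 'cat' -> NEW (unique so far: 4)
  Token 5: 'without' -> NEW (unique so far: 5)
  Token 6: 'always' -> NEW (unique so far: 6)
  Token 7: 'after' -> NEW (unique so far: 7)
  Token 8: 'because' -> NEW (unique so far: 8)
  Token 9: 'without' -> duplicate (unique so far: 8)
  Token 10: 'strange' -> NEW (unique so far: 9)
  Token 11: 'on' -> NEW (unique so far: 10)
Unique types: ('after', 'always', 'bear', 'because', 'cat', 'mountain', 'on', 'quietly', 'strange', 'without')
Vocabulary size: 10

10


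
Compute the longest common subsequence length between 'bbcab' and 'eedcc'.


DP table for LCS of 'bbcab' and 'eedcc':
       e  e  d  c  c
    0  0  0  0  0  0
  b 0  0  0  0  0  0
  b 0  0  0  0  0  0
  c 0  0  0  0  1  1
  a 0  0  0  0  1  1
  b 0  0  0  0  1  1
LCS: 'c'
LCS length = 1

1


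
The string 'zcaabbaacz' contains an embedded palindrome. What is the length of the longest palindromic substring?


Scanning 'zcaabbaacz' for palindromic substrings.
Substring at positions 0-9: 'zcaabbaacz'.
Check: reverse('zcaabbaacz') = 'zcaabbaacz' -> palindrome confirmed.
No longer palindromic substring exists; longest length = 10

10


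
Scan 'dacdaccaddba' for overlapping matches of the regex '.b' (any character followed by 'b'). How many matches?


Pattern: .b means any character followed by 'b'.
Scanning 'dacdaccaddba' position-by-position:
  Pos 0: window 'da' -> no
  Pos 1: window 'ac' -> no
  Pos 2: window 'cd' -> no
  Pos 3: window 'da' -> no
  Pos 4: window 'ac' -> no
  Pos 5: window 'cc' -> no
  Pos 6: window 'ca' -> no
  Pos 7: window 'ad' -> no
  Pos 8: window 'dd' -> no
  Pos 9: window 'db' -> MATCH
  Pos 10: window 'ba' -> no
  Pos 11: window 'a' -> no
Total matches: 1

1


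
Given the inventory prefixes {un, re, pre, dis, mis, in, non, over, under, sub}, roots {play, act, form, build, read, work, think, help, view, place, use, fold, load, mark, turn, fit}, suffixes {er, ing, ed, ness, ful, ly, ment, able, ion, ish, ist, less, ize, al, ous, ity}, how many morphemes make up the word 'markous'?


Segmenting 'markous' against the inventory:
  'mark' -> root (morpheme 1)
  'ous' -> suffix (morpheme 2)
Total morphemes: 2

2


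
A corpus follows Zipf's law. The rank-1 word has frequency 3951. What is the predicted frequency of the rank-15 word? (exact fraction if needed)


Zipf's law: freq(rank) = f1 / rank
f1 = 3951, rank = 15
freq = 3951 / 15
GCD(3951, 15) = 3
Simplified: 1317/5

1317/5


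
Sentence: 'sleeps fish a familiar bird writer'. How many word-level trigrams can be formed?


Word trigrams from [6] words:
  Trigram 1: (sleeps fish a)
  Trigram 2: (fish a familiar)
  Trigram 3: (a familiar bird)
  Trigram 4: (familiar bird writer)
Total word trigrams: 6 - 2 = 4

4


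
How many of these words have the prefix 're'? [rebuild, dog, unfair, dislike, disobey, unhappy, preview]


Checking each word for prefix 're':
  'rebuild' -> YES, starts with 're' (count: 1)
  'dog' -> no (count: 1)
  'unfair' -> no (count: 1)
  'dislike' -> no (count: 1)
  'disobey' -> no (count: 1)
  'unhappy' -> no (count: 1)
  'preview' -> no (count: 1)
Total with prefix 're': 1

1


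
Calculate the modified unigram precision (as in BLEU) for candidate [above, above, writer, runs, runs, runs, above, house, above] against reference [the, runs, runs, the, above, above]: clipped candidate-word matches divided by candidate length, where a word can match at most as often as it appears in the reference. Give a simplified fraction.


Reference word counts: {'above': 2, 'runs': 2, 'the': 2}
Checking each candidate word (with clipping):
  'above' -> in reference (ref count 2, used 1/2) -> match (matches: 1)
  'above' -> in reference (ref count 2, used 2/2) -> match (matches: 2)
  'writer' -> not in reference -> no match (matches: 2)
  'runs' -> in reference (ref count 2, used 1/2) -> match (matches: 3)
  'runs' -> in reference (ref count 2, used 2/2) -> match (matches: 4)
  'runs' -> ref count 2 already used up (2/2) -> clipped, no match (matches: 4)
  'above' -> ref count 2 already used up (2/2) -> clipped, no match (matches: 4)
  'house' -> not in reference -> no match (matches: 4)
  'above' -> ref count 2 already used up (2/2) -> clipped, no match (matches: 4)
Clipped matches: 4, Candidate length: 9
Precision = 4/9

4/9


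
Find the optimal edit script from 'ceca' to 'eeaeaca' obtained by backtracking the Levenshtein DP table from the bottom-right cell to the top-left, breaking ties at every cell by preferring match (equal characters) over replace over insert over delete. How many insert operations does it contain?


Edit distance = 4. Backtracking from cell (4, 7) with preference match > replace > insert > delete,
then listing the resulting alignment 'ceca' -> 'eeaeaca' left to right:
  Step 1: insert 'e' [insertion #1]
  Step 2: insert 'e' [insertion #2]
  Step 3: replace c->a
  Step 4: keep 'e'
  Step 5: insert 'a' [insertion #3]
  Step 6: keep 'c'
  Step 7: keep 'a'
Total insertions: 3

3


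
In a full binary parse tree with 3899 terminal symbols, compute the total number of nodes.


Leaf nodes (terminals): 3899
Internal nodes = n - 1 = 3899 - 1 = 3898
Total = leaves + internal = 3899 + 3898 = 7797

7797


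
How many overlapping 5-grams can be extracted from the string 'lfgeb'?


String 'lfgeb' has length L = 5.
Number of overlapping n-grams = L - n + 1
Substituting: 5 - 5 + 1 = 1

1


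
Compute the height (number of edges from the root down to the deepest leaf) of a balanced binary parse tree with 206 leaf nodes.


In a balanced binary tree with n leaves the deepest leaf is ceil(log2(n)) edges below the root.
log2(206) = 7.6865
ceil(7.6865) = 8
height (edges) = 8

8


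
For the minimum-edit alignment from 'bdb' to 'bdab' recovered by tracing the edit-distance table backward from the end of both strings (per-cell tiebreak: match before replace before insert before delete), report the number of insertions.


Edit distance = 1. Backtracking from cell (3, 4) with preference match > replace > insert > delete,
then listing the resulting alignment 'bdb' -> 'bdab' left to right:
  Step 1: keep 'b'
  Step 2: keep 'd'
  Step 3: insert 'a' [insertion #1]
  Step 4: keep 'b'
Total insertions: 1

1


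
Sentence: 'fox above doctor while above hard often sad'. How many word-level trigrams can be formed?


Word trigrams from [8] words:
  Trigram 1: (fox above doctor)
  Trigram 2: (above doctor while)
  Trigram 3: (doctor while above)
  Trigram 4: (while above hard)
  Trigram 5: (above hard often)
  Trigram 6: (hard often sad)
Total word trigrams: 8 - 2 = 6

6


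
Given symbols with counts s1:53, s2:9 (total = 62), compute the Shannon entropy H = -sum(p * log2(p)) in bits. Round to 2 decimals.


Computing entropy H = -sum(p_i * log2(p_i)):
  s1: p = 53/62 = 0.8548, -p*log2(p) = 0.1934
  s2: p = 9/62 = 0.1452, -p*log2(p) = 0.4042
H = sum of terms = 0.5976
Rounded to 2 decimals: 0.60

0.60


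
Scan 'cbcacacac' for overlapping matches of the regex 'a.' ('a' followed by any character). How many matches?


Pattern: a. means 'a' followed by any character.
Scanning 'cbcacacac' position-by-position:
  Pos 0: window 'cb' -> no
  Pos 1: window 'bc' -> no
  Pos 2: window 'ca' -> no
  Pos 3: window 'ac' -> MATCH
  Pos 4: window 'ca' -> no
  Pos 5: window 'ac' -> MATCH
  Pos 6: window 'ca' -> no
  Pos 7: window 'ac' -> MATCH
  Pos 8: window 'c' -> no
Total matches: 3

3


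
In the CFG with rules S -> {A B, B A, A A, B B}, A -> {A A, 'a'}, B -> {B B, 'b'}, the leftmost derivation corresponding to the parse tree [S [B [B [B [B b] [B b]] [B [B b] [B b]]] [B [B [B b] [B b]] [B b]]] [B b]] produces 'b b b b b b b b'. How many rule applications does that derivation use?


Every bracketed nonterminal node [X ...] in the tree is produced by exactly one rule application.
Reading the tree off as a leftmost derivation:
  Step 1: S  =>  B B   (applied S -> B B)
  Step 2: B B  =>  B B B   (applied B -> B B)
  Step 3: B B B  =>  B B B B   (applied B -> B B)
  Step 4: B B B B  =>  B B B B B   (applied B -> B B)
  Step 5: B B B B B  =>  b B B B B   (applied B -> b)
  Step 6: b B B B B  =>  b b B B B   (applied B -> b)
  Step 7: b b B B B  =>  b b B B B B   (applied B -> B B)
  Step 8: b b B B B B  =>  b b b B B B   (applied B -> b)
  Step 9: b b b B B B  =>  b b b b B B   (applied B -> b)
  Step 10: b b b b B B  =>  b b b b B B B   (applied B -> B B)
  Step 11: b b b b B B B  =>  b b b b B B B B   (applied B -> B B)
  Step 12: b b b b B B B B  =>  b b b b b B B B   (applied B -> b)
  Step 13: b b b b b B B B  =>  b b b b b b B B   (applied B -> b)
  Step 14: b b b b b b B B  =>  b b b b b b b B   (applied B -> b)
  Step 15: b b b b b b b B  =>  b b b b b b b b   (applied B -> b)
Final yield: b b b b b b b b
Total rewrite steps: 15

15


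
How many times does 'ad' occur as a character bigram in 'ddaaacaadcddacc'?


Scanning 'ddaaacaadcddacc' for bigram 'ad':
  Position 0: 'dd' -> no
  Position 1: 'da' -> no
  Position 2: 'aa' -> no
  Position 3: 'aa' -> no
  Position 4: 'ac' -> no
  Position 5: 'ca' -> no
  Position 6: 'aa' -> no
  Position 7: 'ad' -> MATCH
  Position 8: 'dc' -> no
  Position 9: 'cd' -> no
  Position 10: 'dd' -> no
  Position 11: 'da' -> no
  Position 12: 'ac' -> no
  Position 13: 'cc' -> no
Total matches: 1

1


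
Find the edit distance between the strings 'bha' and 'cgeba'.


Building DP table for s1='bha' (len 3) and s2='cgeba' (len 5):
       c  g  e  b  a
    0  1  2  3  4  5
  b 1  1  2  3  3  4
  h 2  2  2  3  4  4
  a 3  3  3  3  4  4
Edit distance = dp[3][5] = 4

4


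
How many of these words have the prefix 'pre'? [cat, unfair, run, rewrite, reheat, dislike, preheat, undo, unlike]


Checking each word for prefix 'pre':
  'cat' -> no (count: 0)
  'unfair' -> no (count: 0)
  'run' -> no (count: 0)
  'rewrite' -> no (count: 0)
  'reheat' -> no (count: 0)
  'dislike' -> no (count: 0)
  'preheat' -> YES, starts with 'pre' (count: 1)
  'undo' -> no (count: 1)
  'unlike' -> no (count: 1)
Total with prefix 'pre': 1

1


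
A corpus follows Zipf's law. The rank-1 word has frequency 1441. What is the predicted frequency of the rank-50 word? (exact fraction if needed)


Zipf's law: freq(rank) = f1 / rank
f1 = 1441, rank = 50
freq = 1441 / 50
GCD(1441, 50) = 1
Simplified: 1441/50

1441/50


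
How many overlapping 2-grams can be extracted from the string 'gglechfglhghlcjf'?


String 'gglechfglhghlcjf' has length L = 16.
Number of overlapping n-grams = L - n + 1
Substituting: 16 - 2 + 1 = 15

15


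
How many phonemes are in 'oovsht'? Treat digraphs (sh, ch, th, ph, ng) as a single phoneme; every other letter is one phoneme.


Parsing 'oovsht' greedily, digraphs first:
  'o' -> vowel phoneme (phonemes so far: 1)
  'o' -> vowel phoneme (phonemes so far: 2)
  'v' -> consonant phoneme (phonemes so far: 3)
  'sh' -> digraph (1 consonant phoneme) (phonemes so far: 4)
  't' -> consonant phoneme (phonemes so far: 5)
Total phonemes: 5

5
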